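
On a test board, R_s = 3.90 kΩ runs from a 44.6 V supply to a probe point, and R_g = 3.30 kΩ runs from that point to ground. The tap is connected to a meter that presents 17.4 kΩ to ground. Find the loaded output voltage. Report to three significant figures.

V_out ≈ 18.5 V

The load sits in parallel with R_g: R_g‖R_L = (3.30 × 17.4) / (3.30 + 17.4) = 2.774 kΩ.
V_out = 44.6 × 2.774 / (3.90 + 2.774) = 44.6 × 2.774/6.674 = 18.5 V.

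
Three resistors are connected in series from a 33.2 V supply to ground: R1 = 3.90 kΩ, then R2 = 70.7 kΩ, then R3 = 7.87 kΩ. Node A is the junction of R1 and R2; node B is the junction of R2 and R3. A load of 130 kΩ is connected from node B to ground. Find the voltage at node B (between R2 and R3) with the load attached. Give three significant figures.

At node B, R3 is in parallel with the load: R3‖R_L = 7.421 kΩ.
Below node A the resistance is R2 + (R3‖R_L) = 78.12 kΩ, so V_A = 33.2 × 78.12/82.02 = 31.62 V.
Then V_B = V_A × (R3‖R_L)/(R2 + R3‖R_L) = 31.62 × 7.421/78.12 = 3.00 V.

V ≈ 3.00 V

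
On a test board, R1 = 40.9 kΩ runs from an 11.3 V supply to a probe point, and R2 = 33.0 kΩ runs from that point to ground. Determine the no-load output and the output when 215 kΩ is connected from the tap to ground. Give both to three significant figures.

Unloaded: 5.05 V; loaded: 4.65 V

Open-circuit: V = 11.3 × 33.0/(40.9 + 33.0) = 5.05 V.
With the load, R2 becomes R2‖R_L = 28.61 kΩ, so V = 11.3 × 28.61/69.51 = 4.65 V.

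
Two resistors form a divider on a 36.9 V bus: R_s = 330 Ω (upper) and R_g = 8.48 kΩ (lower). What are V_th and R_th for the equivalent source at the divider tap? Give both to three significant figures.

V_th is the open-circuit tap voltage: 36.9 × 8480/(330 + 8480) = 35.5 V.
With the supply zeroed, R_s and R_g appear in parallel from the tap: R_th = R_s‖R_g = (330 × 8480)/8810 = 318 Ω.

V_th = 35.5 V, R_th = 318 Ω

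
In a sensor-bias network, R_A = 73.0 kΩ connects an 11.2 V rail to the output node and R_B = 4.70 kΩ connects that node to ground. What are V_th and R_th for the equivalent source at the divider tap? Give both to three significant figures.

V_th = 0.677 V, R_th = 4.42 kΩ

V_th is the open-circuit tap voltage: 11.2 × 4.70/(73.0 + 4.70) = 0.677 V.
With the supply zeroed, R_A and R_B appear in parallel from the tap: R_th = R_A‖R_B = (73.0 × 4.70)/77.70 = 4.42 kΩ.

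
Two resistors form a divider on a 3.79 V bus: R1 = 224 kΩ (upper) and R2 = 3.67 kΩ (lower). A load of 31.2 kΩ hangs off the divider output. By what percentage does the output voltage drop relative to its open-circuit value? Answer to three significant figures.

10.4 %

The divider's output (Thévenin) resistance is R1‖R2 = 3.611 kΩ.
Fractional drop under load = R_th/(R_th + R_L) = 3.611 / (3.611 + 31.2) = 0.1037.
So the output falls by 10.4 %.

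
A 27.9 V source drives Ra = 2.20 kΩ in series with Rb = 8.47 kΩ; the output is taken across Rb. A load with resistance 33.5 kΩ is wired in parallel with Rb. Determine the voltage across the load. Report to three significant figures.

The load sits in parallel with Rb: Rb‖R_L = (8.47 × 33.5) / (8.47 + 33.5) = 6.761 kΩ.
V_out = 27.9 × 6.761 / (2.20 + 6.761) = 27.9 × 6.761/8.961 = 21.1 V.

V_out ≈ 21.1 V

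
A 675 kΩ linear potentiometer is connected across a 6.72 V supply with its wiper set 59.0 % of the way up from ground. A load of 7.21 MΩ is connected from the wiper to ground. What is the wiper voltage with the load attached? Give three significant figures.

The wiper splits the pot into (1−α)R = 276.8 kΩ above and αR = 398.2 kΩ below.
Lower section ‖ load = 377.4 kΩ.
V_wiper = 6.72 × 377.4/(276.8 + 377.4) = 3.88 V.

V ≈ 3.88 V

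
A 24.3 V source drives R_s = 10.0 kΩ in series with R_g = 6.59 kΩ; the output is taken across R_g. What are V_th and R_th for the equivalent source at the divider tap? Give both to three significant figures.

V_th is the open-circuit tap voltage: 24.3 × 6.59/(10.0 + 6.59) = 9.65 V.
With the supply zeroed, R_s and R_g appear in parallel from the tap: R_th = R_s‖R_g = (10.0 × 6.59)/16.59 = 3.97 kΩ.

V_th = 9.65 V, R_th = 3.97 kΩ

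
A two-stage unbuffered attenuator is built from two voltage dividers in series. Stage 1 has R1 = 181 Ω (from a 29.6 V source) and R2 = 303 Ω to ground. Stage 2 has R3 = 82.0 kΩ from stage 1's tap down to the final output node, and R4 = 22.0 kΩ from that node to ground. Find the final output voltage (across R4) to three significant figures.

V_out ≈ 3.92 V

Stage 2 presents R3+R4 = 104000 Ω as a load on stage 1's tap.
Stage 1's lower leg becomes R2‖(R3+R4) = 302.1 Ω, so V_mid = 29.6 × 302.1/483.1 = 18.51 V.
Stage 2 is itself unloaded: V_out = V_mid × R4/(R3+R4) = 18.51 × 22000/104000 = 3.92 V.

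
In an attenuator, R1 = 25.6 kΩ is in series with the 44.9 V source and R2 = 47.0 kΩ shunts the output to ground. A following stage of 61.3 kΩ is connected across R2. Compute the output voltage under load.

The load sits in parallel with R2: R2‖R_L = (47.0 × 61.3) / (47.0 + 61.3) = 26.60 kΩ.
V_out = 44.9 × 26.60 / (25.6 + 26.60) = 44.9 × 26.60/52.20 = 22.9 V.

V_out ≈ 22.9 V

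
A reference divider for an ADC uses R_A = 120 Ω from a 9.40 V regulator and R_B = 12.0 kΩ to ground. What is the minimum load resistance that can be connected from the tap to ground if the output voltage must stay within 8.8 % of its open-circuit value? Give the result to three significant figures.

R_L(min) ≈ 1.23 kΩ

Output resistance R_th = R_A‖R_B = (120 × 12000)/12120 = 118.8 Ω.
The fractional drop is R_th/(R_th + R_L); requiring this ≤ 0.0880 gives R_L ≥ R_th(1/0.0880 − 1) = 118.8 × 10.36 = 1.23 kΩ.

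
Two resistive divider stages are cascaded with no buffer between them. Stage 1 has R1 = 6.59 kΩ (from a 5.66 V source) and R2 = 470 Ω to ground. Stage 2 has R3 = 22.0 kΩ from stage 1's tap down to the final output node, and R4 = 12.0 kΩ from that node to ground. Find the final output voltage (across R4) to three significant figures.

Stage 2 presents R3+R4 = 34000 Ω as a load on stage 1's tap.
Stage 1's lower leg becomes R2‖(R3+R4) = 463.6 Ω, so V_mid = 5.66 × 463.6/7054 = 0.3720 V.
Stage 2 is itself unloaded: V_out = V_mid × R4/(R3+R4) = 0.3720 × 12000/34000 = 0.131 V.

V_out ≈ 0.131 V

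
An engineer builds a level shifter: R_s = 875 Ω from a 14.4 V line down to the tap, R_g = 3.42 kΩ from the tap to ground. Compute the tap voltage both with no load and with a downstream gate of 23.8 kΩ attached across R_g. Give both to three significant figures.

Open-circuit: V = 14.4 × 3420/(875 + 3420) = 11.5 V.
With the load, R_g becomes R_g‖R_L = 2990 Ω, so V = 14.4 × 2990/3865 = 11.1 V.

Unloaded: 11.5 V; loaded: 11.1 V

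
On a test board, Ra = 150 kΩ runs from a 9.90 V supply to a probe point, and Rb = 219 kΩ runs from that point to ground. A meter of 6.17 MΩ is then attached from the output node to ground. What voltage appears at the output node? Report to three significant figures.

The load sits in parallel with Rb: Rb‖R_L = (219 × 6170) / (219 + 6170) = 211.5 kΩ.
V_out = 9.90 × 211.5 / (150 + 211.5) = 9.90 × 211.5/361.5 = 5.79 V.

V_out ≈ 5.79 V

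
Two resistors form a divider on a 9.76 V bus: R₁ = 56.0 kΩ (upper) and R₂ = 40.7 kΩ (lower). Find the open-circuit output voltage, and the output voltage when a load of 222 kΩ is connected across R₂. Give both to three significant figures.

Open-circuit: V = 9.76 × 40.7/(56.0 + 40.7) = 4.11 V.
With the load, R₂ becomes R₂‖R_L = 34.39 kΩ, so V = 9.76 × 34.39/90.39 = 3.71 V.

Unloaded: 4.11 V; loaded: 3.71 V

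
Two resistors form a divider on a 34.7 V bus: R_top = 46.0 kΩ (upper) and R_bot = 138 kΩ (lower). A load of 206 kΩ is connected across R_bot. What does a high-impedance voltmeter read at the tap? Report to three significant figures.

The load sits in parallel with R_bot: R_bot‖R_L = (138 × 206) / (138 + 206) = 82.64 kΩ.
V_out = 34.7 × 82.64 / (46.0 + 82.64) = 34.7 × 82.64/128.6 = 22.3 V.
(Unloaded it would have been 26.0 V.)

V_out ≈ 22.3 V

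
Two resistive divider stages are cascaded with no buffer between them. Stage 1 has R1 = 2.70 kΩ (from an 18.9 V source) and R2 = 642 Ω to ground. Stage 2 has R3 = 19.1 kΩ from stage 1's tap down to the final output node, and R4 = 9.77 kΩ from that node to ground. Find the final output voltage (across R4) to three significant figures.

V_out ≈ 1.21 V

Stage 2 presents R3+R4 = 28870 Ω as a load on stage 1's tap.
Stage 1's lower leg becomes R2‖(R3+R4) = 628.0 Ω, so V_mid = 18.9 × 628.0/3328 = 3.567 V.
Stage 2 is itself unloaded: V_out = V_mid × R4/(R3+R4) = 3.567 × 9770/28870 = 1.21 V.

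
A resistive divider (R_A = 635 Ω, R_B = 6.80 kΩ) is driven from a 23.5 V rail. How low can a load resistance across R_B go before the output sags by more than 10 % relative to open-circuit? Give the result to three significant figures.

R_L(min) ≈ 5.23 kΩ

Output resistance R_th = R_A‖R_B = (635 × 6800)/7435 = 580.8 Ω.
The fractional drop is R_th/(R_th + R_L); requiring this ≤ 0.100 gives R_L ≥ R_th(1/0.100 − 1) = 580.8 × 9.000 = 5.23 kΩ.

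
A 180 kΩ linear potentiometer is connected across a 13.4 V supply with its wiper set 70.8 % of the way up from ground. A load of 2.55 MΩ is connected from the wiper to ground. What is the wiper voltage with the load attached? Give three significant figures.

The wiper splits the pot into (1−α)R = 52.56 kΩ above and αR = 127.4 kΩ below.
Lower section ‖ load = 121.4 kΩ.
V_wiper = 13.4 × 121.4/(52.56 + 121.4) = 9.35 V.

V ≈ 9.35 V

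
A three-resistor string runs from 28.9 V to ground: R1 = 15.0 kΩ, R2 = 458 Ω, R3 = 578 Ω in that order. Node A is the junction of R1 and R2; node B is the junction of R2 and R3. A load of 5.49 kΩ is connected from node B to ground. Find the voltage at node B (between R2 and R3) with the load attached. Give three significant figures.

At node B, R3 is in parallel with the load: R3‖R_L = 522.9 Ω.
Below node A the resistance is R2 + (R3‖R_L) = 980.9 Ω, so V_A = 28.9 × 980.9/15980 = 1.774 V.
Then V_B = V_A × (R3‖R_L)/(R2 + R3‖R_L) = 1.774 × 522.9/980.9 = 0.946 V.

V ≈ 0.946 V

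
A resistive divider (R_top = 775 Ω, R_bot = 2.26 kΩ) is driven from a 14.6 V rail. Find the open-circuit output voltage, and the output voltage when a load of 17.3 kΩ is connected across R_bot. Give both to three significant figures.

Unloaded: 10.9 V; loaded: 10.5 V

Open-circuit: V = 14.6 × 2260/(775 + 2260) = 10.9 V.
With the load, R_bot becomes R_bot‖R_L = 1999 Ω, so V = 14.6 × 1999/2774 = 10.5 V.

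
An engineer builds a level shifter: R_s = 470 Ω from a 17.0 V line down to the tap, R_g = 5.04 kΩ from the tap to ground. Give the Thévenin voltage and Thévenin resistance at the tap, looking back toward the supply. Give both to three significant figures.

V_th = 15.5 V, R_th = 430 Ω

V_th is the open-circuit tap voltage: 17.0 × 5040/(470 + 5040) = 15.5 V.
With the supply zeroed, R_s and R_g appear in parallel from the tap: R_th = R_s‖R_g = (470 × 5040)/5510 = 430 Ω.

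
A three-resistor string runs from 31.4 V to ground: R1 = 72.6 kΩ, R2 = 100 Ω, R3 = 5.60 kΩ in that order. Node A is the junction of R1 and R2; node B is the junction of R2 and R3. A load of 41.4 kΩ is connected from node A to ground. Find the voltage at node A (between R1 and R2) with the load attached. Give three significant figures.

Below node A the series string R2+R3 = 5700 Ω sits in parallel with the 41400 Ω load: 5010 Ω.
V_A = 31.4 × 5010/(72600 + 5010) = 2.03 V.

V ≈ 2.03 V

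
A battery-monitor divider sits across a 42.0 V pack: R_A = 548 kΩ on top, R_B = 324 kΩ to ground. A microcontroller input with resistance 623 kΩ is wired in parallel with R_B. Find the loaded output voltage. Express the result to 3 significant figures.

V_out ≈ 11.8 V

The load sits in parallel with R_B: R_B‖R_L = (324 × 623) / (324 + 623) = 213.1 kΩ.
V_out = 42.0 × 213.1 / (548 + 213.1) = 42.0 × 213.1/761.1 = 11.8 V.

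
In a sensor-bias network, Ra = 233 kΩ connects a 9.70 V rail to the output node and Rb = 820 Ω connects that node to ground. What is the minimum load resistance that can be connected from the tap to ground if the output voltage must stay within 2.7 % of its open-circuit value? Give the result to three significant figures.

Output resistance R_th = Ra‖Rb = (233000 × 820)/233800 = 817.1 Ω.
The fractional drop is R_th/(R_th + R_L); requiring this ≤ 0.0270 gives R_L ≥ R_th(1/0.0270 − 1) = 817.1 × 36.04 = 29.4 kΩ.

R_L(min) ≈ 29.4 kΩ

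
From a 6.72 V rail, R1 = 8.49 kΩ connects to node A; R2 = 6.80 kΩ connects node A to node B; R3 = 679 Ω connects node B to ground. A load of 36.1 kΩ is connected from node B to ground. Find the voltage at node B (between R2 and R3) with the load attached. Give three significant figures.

V ≈ 0.281 V

At node B, R3 is in parallel with the load: R3‖R_L = 666.5 Ω.
Below node A the resistance is R2 + (R3‖R_L) = 7466 Ω, so V_A = 6.72 × 7466/15960 = 3.144 V.
Then V_B = V_A × (R3‖R_L)/(R2 + R3‖R_L) = 3.144 × 666.5/7466 = 0.281 V.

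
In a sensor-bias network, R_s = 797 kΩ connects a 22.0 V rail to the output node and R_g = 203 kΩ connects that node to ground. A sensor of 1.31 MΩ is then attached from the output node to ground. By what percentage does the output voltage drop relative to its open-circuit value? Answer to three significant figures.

The divider's output (Thévenin) resistance is R_s‖R_g = 161.8 kΩ.
Fractional drop under load = R_th/(R_th + R_L) = 161.8 / (161.8 + 1310) = 0.1099.
So the output falls by 11.0 %.

11.0 %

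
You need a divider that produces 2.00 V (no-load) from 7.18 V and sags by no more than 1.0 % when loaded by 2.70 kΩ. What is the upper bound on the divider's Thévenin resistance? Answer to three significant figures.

Loading drop = R_th/(R_th + R_L) ≤ 0.0100, so R_th ≤ R_L · ε/(1−ε) = 2.70 kΩ × 0.0100/0.9900 = 27.3 Ω.

R_th ≤ 27.3 Ω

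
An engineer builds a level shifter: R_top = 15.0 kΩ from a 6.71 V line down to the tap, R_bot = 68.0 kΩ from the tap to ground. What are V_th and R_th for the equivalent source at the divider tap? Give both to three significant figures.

V_th = 5.50 V, R_th = 12.3 kΩ

V_th is the open-circuit tap voltage: 6.71 × 68.0/(15.0 + 68.0) = 5.50 V.
With the supply zeroed, R_top and R_bot appear in parallel from the tap: R_th = R_top‖R_bot = (15.0 × 68.0)/83.00 = 12.3 kΩ.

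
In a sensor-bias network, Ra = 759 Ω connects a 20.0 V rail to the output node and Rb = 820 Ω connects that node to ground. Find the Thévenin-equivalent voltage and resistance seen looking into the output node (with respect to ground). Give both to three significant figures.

V_th is the open-circuit tap voltage: 20.0 × 820/(759 + 820) = 10.4 V.
With the supply zeroed, Ra and Rb appear in parallel from the tap: R_th = Ra‖Rb = (759 × 820)/1579 = 394 Ω.

V_th = 10.4 V, R_th = 394 Ω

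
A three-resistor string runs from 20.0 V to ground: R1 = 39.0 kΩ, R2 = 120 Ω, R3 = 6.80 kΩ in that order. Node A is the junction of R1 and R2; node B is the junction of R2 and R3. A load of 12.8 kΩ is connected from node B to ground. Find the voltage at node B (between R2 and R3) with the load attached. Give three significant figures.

At node B, R3 is in parallel with the load: R3‖R_L = 4441 Ω.
Below node A the resistance is R2 + (R3‖R_L) = 4561 Ω, so V_A = 20.0 × 4561/43560 = 2.094 V.
Then V_B = V_A × (R3‖R_L)/(R2 + R3‖R_L) = 2.094 × 4441/4561 = 2.04 V.

V ≈ 2.04 V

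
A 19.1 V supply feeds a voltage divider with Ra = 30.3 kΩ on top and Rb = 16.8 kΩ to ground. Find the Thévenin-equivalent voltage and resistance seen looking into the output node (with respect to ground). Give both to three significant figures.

V_th is the open-circuit tap voltage: 19.1 × 16.8/(30.3 + 16.8) = 6.81 V.
With the supply zeroed, Ra and Rb appear in parallel from the tap: R_th = Ra‖Rb = (30.3 × 16.8)/47.10 = 10.8 kΩ.

V_th = 6.81 V, R_th = 10.8 kΩ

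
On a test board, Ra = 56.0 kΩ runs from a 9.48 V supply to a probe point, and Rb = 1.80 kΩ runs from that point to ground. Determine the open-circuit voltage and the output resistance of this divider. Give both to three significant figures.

V_th = 0.295 V, R_th = 1.74 kΩ

V_th is the open-circuit tap voltage: 9.48 × 1.80/(56.0 + 1.80) = 0.295 V.
With the supply zeroed, Ra and Rb appear in parallel from the tap: R_th = Ra‖Rb = (56.0 × 1.80)/57.80 = 1.74 kΩ.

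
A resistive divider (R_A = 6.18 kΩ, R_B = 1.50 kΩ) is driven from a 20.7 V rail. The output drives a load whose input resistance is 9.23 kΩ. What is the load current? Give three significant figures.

I_L ≈ 0.387 mA

R_B‖R_L = 1.290 kΩ; V_out = 20.7 × 1.290/7.470 = 3.575 V.
I_L = V_out / R_L = 3.575 / 9.23 kΩ = 0.387 mA.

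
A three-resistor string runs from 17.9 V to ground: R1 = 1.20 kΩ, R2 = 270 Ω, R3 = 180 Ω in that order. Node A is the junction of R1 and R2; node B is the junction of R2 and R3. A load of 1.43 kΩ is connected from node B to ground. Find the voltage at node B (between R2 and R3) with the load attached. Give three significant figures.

At node B, R3 is in parallel with the load: R3‖R_L = 159.9 Ω.
Below node A the resistance is R2 + (R3‖R_L) = 429.9 Ω, so V_A = 17.9 × 429.9/1630 = 4.721 V.
Then V_B = V_A × (R3‖R_L)/(R2 + R3‖R_L) = 4.721 × 159.9/429.9 = 1.76 V.

V ≈ 1.76 V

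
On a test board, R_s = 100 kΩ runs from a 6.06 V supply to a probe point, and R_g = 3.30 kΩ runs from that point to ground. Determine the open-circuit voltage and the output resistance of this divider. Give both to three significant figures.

V_th is the open-circuit tap voltage: 6.06 × 3.30/(100 + 3.30) = 0.194 V.
With the supply zeroed, R_s and R_g appear in parallel from the tap: R_th = R_s‖R_g = (100 × 3.30)/103.3 = 3.19 kΩ.

V_th = 0.194 V, R_th = 3.19 kΩ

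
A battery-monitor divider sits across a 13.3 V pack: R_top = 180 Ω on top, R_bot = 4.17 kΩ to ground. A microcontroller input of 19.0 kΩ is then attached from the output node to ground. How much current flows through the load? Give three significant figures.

R_bot‖R_L = 3420 Ω; V_out = 13.3 × 3420/3600 = 12.63 V.
I_L = V_out / R_L = 12.63 / 19.0 kΩ = 0.665 mA.

I_L ≈ 0.665 mA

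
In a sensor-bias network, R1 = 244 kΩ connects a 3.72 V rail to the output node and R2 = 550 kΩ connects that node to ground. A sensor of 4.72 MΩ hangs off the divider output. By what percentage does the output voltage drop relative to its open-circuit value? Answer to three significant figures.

3.46 %

The divider's output (Thévenin) resistance is R1‖R2 = 169.0 kΩ.
Fractional drop under load = R_th/(R_th + R_L) = 169.0 / (169.0 + 4720) = 0.03457.
So the output falls by 3.46 %.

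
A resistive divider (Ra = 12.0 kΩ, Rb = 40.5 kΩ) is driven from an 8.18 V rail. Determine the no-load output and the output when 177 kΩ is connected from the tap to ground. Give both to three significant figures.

Unloaded: 6.31 V; loaded: 6.00 V

Open-circuit: V = 8.18 × 40.5/(12.0 + 40.5) = 6.31 V.
With the load, Rb becomes Rb‖R_L = 32.96 kΩ, so V = 8.18 × 32.96/44.96 = 6.00 V.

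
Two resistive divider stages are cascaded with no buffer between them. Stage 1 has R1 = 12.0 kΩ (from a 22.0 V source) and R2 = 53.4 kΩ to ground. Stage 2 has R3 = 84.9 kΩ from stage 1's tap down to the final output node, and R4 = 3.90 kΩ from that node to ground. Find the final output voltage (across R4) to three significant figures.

V_out ≈ 0.711 V

Stage 2 presents R3+R4 = 88.80 kΩ as a load on stage 1's tap.
Stage 1's lower leg becomes R2‖(R3+R4) = 33.35 kΩ, so V_mid = 22.0 × 33.35/45.35 = 16.18 V.
Stage 2 is itself unloaded: V_out = V_mid × R4/(R3+R4) = 16.18 × 3.90/88.80 = 0.711 V.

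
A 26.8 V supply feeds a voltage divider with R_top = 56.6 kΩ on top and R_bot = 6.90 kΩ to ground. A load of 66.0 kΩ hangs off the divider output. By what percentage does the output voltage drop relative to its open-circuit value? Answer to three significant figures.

8.52 %

The divider's output (Thévenin) resistance is R_top‖R_bot = 6.150 kΩ.
Fractional drop under load = R_th/(R_th + R_L) = 6.150 / (6.150 + 66.0) = 0.08524.
So the output falls by 8.52 %.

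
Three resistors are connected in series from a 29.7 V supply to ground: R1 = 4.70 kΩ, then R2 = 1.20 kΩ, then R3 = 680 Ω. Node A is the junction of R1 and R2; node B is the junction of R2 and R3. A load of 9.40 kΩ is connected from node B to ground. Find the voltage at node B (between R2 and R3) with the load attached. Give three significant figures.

At node B, R3 is in parallel with the load: R3‖R_L = 634.1 Ω.
Below node A the resistance is R2 + (R3‖R_L) = 1834 Ω, so V_A = 29.7 × 1834/6534 = 8.337 V.
Then V_B = V_A × (R3‖R_L)/(R2 + R3‖R_L) = 8.337 × 634.1/1834 = 2.88 V.

V ≈ 2.88 V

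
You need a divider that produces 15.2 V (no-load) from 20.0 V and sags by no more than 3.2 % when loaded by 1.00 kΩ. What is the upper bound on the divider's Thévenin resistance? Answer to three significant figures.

R_th ≤ 33.1 Ω

Loading drop = R_th/(R_th + R_L) ≤ 0.0320, so R_th ≤ R_L · ε/(1−ε) = 1.00 kΩ × 0.0320/0.9680 = 33.1 Ω.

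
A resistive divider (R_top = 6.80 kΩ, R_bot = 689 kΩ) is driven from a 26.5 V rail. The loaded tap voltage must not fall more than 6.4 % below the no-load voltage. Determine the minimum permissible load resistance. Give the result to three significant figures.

R_L(min) ≈ 98.5 kΩ

Output resistance R_th = R_top‖R_bot = (6.80 × 689)/695.8 = 6.734 kΩ.
The fractional drop is R_th/(R_th + R_L); requiring this ≤ 0.0640 gives R_L ≥ R_th(1/0.0640 − 1) = 6.734 × 14.62 = 98.5 kΩ.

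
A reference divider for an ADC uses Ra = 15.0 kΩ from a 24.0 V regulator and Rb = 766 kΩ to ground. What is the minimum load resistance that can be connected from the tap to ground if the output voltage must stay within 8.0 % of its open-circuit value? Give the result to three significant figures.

Output resistance R_th = Ra‖Rb = (15.0 × 766)/781.0 = 14.71 kΩ.
The fractional drop is R_th/(R_th + R_L); requiring this ≤ 0.0800 gives R_L ≥ R_th(1/0.0800 − 1) = 14.71 × 11.50 = 169 kΩ.

R_L(min) ≈ 169 kΩ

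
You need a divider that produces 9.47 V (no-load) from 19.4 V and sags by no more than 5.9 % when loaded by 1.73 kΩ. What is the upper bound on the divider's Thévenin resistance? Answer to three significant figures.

Loading drop = R_th/(R_th + R_L) ≤ 0.0590, so R_th ≤ R_L · ε/(1−ε) = 1.73 kΩ × 0.0590/0.9410 = 108 Ω.
(Any R1, R2 with R2/(R1+R2) = 0.488 and R1‖R2 ≤ 108 Ω will meet the spec.)

R_th ≤ 108 Ω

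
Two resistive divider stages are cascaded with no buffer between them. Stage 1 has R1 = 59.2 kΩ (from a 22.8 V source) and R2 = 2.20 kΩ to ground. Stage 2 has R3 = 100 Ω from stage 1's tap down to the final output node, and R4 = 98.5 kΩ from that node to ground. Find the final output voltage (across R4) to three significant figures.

V_out ≈ 0.799 V

Stage 2 presents R3+R4 = 98600 Ω as a load on stage 1's tap.
Stage 1's lower leg becomes R2‖(R3+R4) = 2152 Ω, so V_mid = 22.8 × 2152/61350 = 0.7997 V.
Stage 2 is itself unloaded: V_out = V_mid × R4/(R3+R4) = 0.7997 × 98500/98600 = 0.799 V.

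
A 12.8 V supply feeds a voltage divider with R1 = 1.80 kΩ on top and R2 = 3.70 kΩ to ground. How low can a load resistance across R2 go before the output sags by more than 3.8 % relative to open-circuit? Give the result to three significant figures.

R_L(min) ≈ 30.7 kΩ

Output resistance R_th = R1‖R2 = (1.80 × 3.70)/5.500 = 1.211 kΩ.
The fractional drop is R_th/(R_th + R_L); requiring this ≤ 0.0380 gives R_L ≥ R_th(1/0.0380 − 1) = 1.211 × 25.32 = 30.7 kΩ.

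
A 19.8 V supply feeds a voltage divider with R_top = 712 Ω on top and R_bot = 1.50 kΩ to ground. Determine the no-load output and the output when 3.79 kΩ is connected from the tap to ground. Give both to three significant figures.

Unloaded: 13.4 V; loaded: 11.9 V

Open-circuit: V = 19.8 × 1500/(712 + 1500) = 13.4 V.
With the load, R_bot becomes R_bot‖R_L = 1075 Ω, so V = 19.8 × 1075/1787 = 11.9 V.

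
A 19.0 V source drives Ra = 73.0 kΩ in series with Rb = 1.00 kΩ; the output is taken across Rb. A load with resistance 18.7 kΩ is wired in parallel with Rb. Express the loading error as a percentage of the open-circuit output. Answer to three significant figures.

The divider's output (Thévenin) resistance is Ra‖Rb = 0.9865 kΩ.
Fractional drop under load = R_th/(R_th + R_L) = 0.9865 / (0.9865 + 18.7) = 0.05011.
So the output falls by 5.01 %.

5.01 %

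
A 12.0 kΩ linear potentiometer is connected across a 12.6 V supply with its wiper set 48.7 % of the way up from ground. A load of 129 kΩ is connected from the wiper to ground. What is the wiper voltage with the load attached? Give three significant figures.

V ≈ 6.00 V

The wiper splits the pot into (1−α)R = 6.156 kΩ above and αR = 5.844 kΩ below.
Lower section ‖ load = 5.591 kΩ.
V_wiper = 12.6 × 5.591/(6.156 + 5.591) = 6.00 V.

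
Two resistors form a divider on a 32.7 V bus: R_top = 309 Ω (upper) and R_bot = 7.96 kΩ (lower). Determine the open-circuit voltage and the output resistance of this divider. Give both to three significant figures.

V_th = 31.5 V, R_th = 297 Ω

V_th is the open-circuit tap voltage: 32.7 × 7960/(309 + 7960) = 31.5 V.
With the supply zeroed, R_top and R_bot appear in parallel from the tap: R_th = R_top‖R_bot = (309 × 7960)/8269 = 297 Ω.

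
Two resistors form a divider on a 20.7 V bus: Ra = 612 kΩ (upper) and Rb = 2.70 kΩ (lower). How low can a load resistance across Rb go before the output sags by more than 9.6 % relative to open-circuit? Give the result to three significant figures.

Output resistance R_th = Ra‖Rb = (612 × 2.70)/614.7 = 2.688 kΩ.
The fractional drop is R_th/(R_th + R_L); requiring this ≤ 0.0960 gives R_L ≥ R_th(1/0.0960 − 1) = 2.688 × 9.417 = 25.3 kΩ.

R_L(min) ≈ 25.3 kΩ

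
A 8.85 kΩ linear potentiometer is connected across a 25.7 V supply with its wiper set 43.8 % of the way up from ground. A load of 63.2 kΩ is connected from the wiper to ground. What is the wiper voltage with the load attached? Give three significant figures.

V ≈ 10.9 V

The wiper splits the pot into (1−α)R = 4.974 kΩ above and αR = 3.876 kΩ below.
Lower section ‖ load = 3.652 kΩ.
V_wiper = 25.7 × 3.652/(4.974 + 3.652) = 10.9 V.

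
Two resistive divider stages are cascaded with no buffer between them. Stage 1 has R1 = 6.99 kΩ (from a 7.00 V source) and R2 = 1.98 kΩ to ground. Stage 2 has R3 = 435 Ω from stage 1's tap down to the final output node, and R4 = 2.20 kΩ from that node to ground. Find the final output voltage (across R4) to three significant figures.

Stage 2 presents R3+R4 = 2635 Ω as a load on stage 1's tap.
Stage 1's lower leg becomes R2‖(R3+R4) = 1131 Ω, so V_mid = 7.00 × 1131/8121 = 0.9745 V.
Stage 2 is itself unloaded: V_out = V_mid × R4/(R3+R4) = 0.9745 × 2200/2635 = 0.814 V.

V_out ≈ 0.814 V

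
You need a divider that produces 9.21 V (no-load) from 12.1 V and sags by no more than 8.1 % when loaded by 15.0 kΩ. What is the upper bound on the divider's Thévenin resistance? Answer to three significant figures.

Loading drop = R_th/(R_th + R_L) ≤ 0.0810, so R_th ≤ R_L · ε/(1−ε) = 15.0 kΩ × 0.0810/0.9190 = 1.32 kΩ.
(Any R1, R2 with R2/(R1+R2) = 0.761 and R1‖R2 ≤ 1.32 kΩ will meet the spec.)

R_th ≤ 1.32 kΩ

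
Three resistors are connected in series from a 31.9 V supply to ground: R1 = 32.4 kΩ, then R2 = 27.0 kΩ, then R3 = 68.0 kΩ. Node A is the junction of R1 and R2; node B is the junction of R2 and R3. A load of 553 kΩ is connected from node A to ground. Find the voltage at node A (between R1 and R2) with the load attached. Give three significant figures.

V ≈ 22.8 V

Below node A the series string R2+R3 = 95.00 kΩ sits in parallel with the 553 kΩ load: 81.07 kΩ.
V_A = 31.9 × 81.07/(32.4 + 81.07) = 22.8 V.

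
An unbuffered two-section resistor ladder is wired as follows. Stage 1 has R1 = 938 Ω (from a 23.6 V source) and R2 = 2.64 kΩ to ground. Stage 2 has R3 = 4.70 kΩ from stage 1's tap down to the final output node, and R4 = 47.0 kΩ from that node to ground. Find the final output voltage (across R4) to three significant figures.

Stage 2 presents R3+R4 = 51700 Ω as a load on stage 1's tap.
Stage 1's lower leg becomes R2‖(R3+R4) = 2512 Ω, so V_mid = 23.6 × 2512/3450 = 17.18 V.
Stage 2 is itself unloaded: V_out = V_mid × R4/(R3+R4) = 17.18 × 47000/51700 = 15.6 V.

V_out ≈ 15.6 V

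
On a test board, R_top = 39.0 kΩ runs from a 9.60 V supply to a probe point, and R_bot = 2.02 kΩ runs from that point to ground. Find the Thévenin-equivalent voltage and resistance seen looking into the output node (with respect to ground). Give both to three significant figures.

V_th = 0.473 V, R_th = 1.92 kΩ

V_th is the open-circuit tap voltage: 9.60 × 2.02/(39.0 + 2.02) = 0.473 V.
With the supply zeroed, R_top and R_bot appear in parallel from the tap: R_th = R_top‖R_bot = (39.0 × 2.02)/41.02 = 1.92 kΩ.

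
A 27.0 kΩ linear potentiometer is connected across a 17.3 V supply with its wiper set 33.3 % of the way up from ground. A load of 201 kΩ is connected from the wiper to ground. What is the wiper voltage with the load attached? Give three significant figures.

V ≈ 5.59 V

The wiper splits the pot into (1−α)R = 18.01 kΩ above and αR = 8.991 kΩ below.
Lower section ‖ load = 8.606 kΩ.
V_wiper = 17.3 × 8.606/(18.01 + 8.606) = 5.59 V.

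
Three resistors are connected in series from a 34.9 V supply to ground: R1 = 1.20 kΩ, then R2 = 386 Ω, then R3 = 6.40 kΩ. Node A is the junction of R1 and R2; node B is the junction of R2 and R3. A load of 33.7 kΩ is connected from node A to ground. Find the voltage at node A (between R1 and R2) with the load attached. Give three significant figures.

V ≈ 28.8 V

Below node A the series string R2+R3 = 6786 Ω sits in parallel with the 33700 Ω load: 5649 Ω.
V_A = 34.9 × 5649/(1200 + 5649) = 28.8 V.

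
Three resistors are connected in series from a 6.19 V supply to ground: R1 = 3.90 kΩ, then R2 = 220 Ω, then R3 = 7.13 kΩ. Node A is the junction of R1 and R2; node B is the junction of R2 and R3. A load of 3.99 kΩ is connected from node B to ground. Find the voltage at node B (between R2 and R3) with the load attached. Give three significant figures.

V ≈ 2.37 V

At node B, R3 is in parallel with the load: R3‖R_L = 2558 Ω.
Below node A the resistance is R2 + (R3‖R_L) = 2778 Ω, so V_A = 6.19 × 2778/6678 = 2.575 V.
Then V_B = V_A × (R3‖R_L)/(R2 + R3‖R_L) = 2.575 × 2558/2778 = 2.37 V.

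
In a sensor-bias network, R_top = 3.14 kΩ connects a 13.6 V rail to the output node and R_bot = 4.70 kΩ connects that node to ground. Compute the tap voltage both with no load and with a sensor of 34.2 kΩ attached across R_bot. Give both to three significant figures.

Unloaded: 8.15 V; loaded: 7.73 V

Open-circuit: V = 13.6 × 4.70/(3.14 + 4.70) = 8.15 V.
With the load, R_bot becomes R_bot‖R_L = 4.132 kΩ, so V = 13.6 × 4.132/7.272 = 7.73 V.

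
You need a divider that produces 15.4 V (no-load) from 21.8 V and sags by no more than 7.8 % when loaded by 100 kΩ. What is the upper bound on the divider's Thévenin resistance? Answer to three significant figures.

Loading drop = R_th/(R_th + R_L) ≤ 0.0780, so R_th ≤ R_L · ε/(1−ε) = 100 kΩ × 0.0780/0.9220 = 8.46 kΩ.
(Any R1, R2 with R2/(R1+R2) = 0.706 and R1‖R2 ≤ 8.46 kΩ will meet the spec.)

R_th ≤ 8.46 kΩ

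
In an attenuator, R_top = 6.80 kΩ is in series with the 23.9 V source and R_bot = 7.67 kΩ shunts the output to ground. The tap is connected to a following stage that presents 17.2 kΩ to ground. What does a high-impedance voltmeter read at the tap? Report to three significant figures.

The load sits in parallel with R_bot: R_bot‖R_L = (7.67 × 17.2) / (7.67 + 17.2) = 5.305 kΩ.
V_out = 23.9 × 5.305 / (6.80 + 5.305) = 23.9 × 5.305/12.10 = 10.5 V.

V_out ≈ 10.5 V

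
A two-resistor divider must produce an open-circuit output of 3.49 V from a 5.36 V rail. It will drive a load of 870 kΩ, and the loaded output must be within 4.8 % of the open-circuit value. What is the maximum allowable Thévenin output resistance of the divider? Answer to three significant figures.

Loading drop = R_th/(R_th + R_L) ≤ 0.0480, so R_th ≤ R_L · ε/(1−ε) = 870 kΩ × 0.0480/0.9520 = 43.9 kΩ.

R_th ≤ 43.9 kΩ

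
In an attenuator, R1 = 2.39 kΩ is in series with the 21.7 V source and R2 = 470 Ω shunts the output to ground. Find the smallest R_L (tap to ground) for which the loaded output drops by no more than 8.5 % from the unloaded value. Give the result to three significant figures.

R_L(min) ≈ 4.23 kΩ

Output resistance R_th = R1‖R2 = (2390 × 470)/2860 = 392.8 Ω.
The fractional drop is R_th/(R_th + R_L); requiring this ≤ 0.0850 gives R_L ≥ R_th(1/0.0850 − 1) = 392.8 × 10.76 = 4.23 kΩ.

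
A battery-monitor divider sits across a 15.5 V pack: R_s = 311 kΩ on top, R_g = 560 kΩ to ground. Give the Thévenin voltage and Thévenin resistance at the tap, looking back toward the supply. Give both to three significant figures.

V_th = 9.97 V, R_th = 200 kΩ

V_th is the open-circuit tap voltage: 15.5 × 560/(311 + 560) = 9.97 V.
With the supply zeroed, R_s and R_g appear in parallel from the tap: R_th = R_s‖R_g = (311 × 560)/871.0 = 200 kΩ.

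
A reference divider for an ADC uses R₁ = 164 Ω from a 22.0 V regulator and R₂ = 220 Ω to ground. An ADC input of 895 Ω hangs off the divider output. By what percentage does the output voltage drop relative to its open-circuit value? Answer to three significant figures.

9.50 %

The divider's output (Thévenin) resistance is R₁‖R₂ = 93.96 Ω.
Fractional drop under load = R_th/(R_th + R_L) = 93.96 / (93.96 + 895) = 0.09501.
So the output falls by 9.50 %.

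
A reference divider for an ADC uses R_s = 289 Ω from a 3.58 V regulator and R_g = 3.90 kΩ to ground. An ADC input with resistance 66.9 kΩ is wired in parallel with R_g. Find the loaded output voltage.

V_out ≈ 3.32 V

The load sits in parallel with R_g: R_g‖R_L = (3900 × 66900) / (3900 + 66900) = 3685 Ω.
V_out = 3.58 × 3685 / (289 + 3685) = 3.58 × 3685/3974 = 3.32 V.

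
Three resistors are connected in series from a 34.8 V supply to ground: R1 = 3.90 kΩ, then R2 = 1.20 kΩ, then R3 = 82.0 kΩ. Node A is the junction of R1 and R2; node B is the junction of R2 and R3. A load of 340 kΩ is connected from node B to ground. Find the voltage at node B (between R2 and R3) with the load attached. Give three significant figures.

At node B, R3 is in parallel with the load: R3‖R_L = 66.07 kΩ.
Below node A the resistance is R2 + (R3‖R_L) = 67.27 kΩ, so V_A = 34.8 × 67.27/71.17 = 32.89 V.
Then V_B = V_A × (R3‖R_L)/(R2 + R3‖R_L) = 32.89 × 66.07/67.27 = 32.3 V.

V ≈ 32.3 V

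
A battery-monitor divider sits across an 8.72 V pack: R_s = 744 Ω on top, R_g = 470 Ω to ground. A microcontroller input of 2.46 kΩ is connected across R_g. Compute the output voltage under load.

The load sits in parallel with R_g: R_g‖R_L = (470 × 2460) / (470 + 2460) = 394.6 Ω.
V_out = 8.72 × 394.6 / (744 + 394.6) = 8.72 × 394.6/1139 = 3.02 V.

V_out ≈ 3.02 V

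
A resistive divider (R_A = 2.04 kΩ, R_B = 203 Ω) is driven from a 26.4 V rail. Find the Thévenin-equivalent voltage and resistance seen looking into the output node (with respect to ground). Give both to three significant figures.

V_th = 2.39 V, R_th = 185 Ω

V_th is the open-circuit tap voltage: 26.4 × 203/(2040 + 203) = 2.39 V.
With the supply zeroed, R_A and R_B appear in parallel from the tap: R_th = R_A‖R_B = (2040 × 203)/2243 = 185 Ω.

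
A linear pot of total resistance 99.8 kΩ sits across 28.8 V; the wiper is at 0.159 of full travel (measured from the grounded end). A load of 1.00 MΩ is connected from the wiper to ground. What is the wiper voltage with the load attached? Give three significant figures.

V ≈ 4.52 V

The wiper splits the pot into (1−α)R = 83.93 kΩ above and αR = 15.87 kΩ below.
Lower section ‖ load = 15.62 kΩ.
V_wiper = 28.8 × 15.62/(83.93 + 15.62) = 4.52 V.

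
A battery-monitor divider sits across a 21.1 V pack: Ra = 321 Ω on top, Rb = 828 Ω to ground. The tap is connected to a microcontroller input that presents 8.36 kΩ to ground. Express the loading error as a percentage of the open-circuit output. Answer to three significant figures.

2.69 %

The divider's output (Thévenin) resistance is Ra‖Rb = 231.3 Ω.
Fractional drop under load = R_th/(R_th + R_L) = 231.3 / (231.3 + 8360) = 0.02692.
So the output falls by 2.69 %.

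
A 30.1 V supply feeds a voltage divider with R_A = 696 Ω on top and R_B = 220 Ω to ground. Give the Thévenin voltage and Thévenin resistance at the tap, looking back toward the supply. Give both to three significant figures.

V_th = 7.23 V, R_th = 167 Ω

V_th is the open-circuit tap voltage: 30.1 × 220/(696 + 220) = 7.23 V.
With the supply zeroed, R_A and R_B appear in parallel from the tap: R_th = R_A‖R_B = (696 × 220)/916.0 = 167 Ω.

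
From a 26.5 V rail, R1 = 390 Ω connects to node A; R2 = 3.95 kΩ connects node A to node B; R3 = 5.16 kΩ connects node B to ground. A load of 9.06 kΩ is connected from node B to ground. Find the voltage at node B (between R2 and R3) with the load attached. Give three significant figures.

At node B, R3 is in parallel with the load: R3‖R_L = 3288 Ω.
Below node A the resistance is R2 + (R3‖R_L) = 7238 Ω, so V_A = 26.5 × 7238/7628 = 25.15 V.
Then V_B = V_A × (R3‖R_L)/(R2 + R3‖R_L) = 25.15 × 3288/7238 = 11.4 V.

V ≈ 11.4 V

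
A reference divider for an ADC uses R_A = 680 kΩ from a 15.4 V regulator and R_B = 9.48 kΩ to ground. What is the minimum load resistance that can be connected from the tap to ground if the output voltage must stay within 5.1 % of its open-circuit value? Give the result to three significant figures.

R_L(min) ≈ 174 kΩ

Output resistance R_th = R_A‖R_B = (680 × 9.48)/689.5 = 9.350 kΩ.
The fractional drop is R_th/(R_th + R_L); requiring this ≤ 0.0510 gives R_L ≥ R_th(1/0.0510 − 1) = 9.350 × 18.61 = 174 kΩ.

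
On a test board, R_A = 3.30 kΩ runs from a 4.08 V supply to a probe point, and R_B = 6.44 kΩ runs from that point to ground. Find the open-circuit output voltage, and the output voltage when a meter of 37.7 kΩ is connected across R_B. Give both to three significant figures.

Open-circuit: V = 4.08 × 6.44/(3.30 + 6.44) = 2.70 V.
With the load, R_B becomes R_B‖R_L = 5.500 kΩ, so V = 4.08 × 5.500/8.800 = 2.55 V.

Unloaded: 2.70 V; loaded: 2.55 V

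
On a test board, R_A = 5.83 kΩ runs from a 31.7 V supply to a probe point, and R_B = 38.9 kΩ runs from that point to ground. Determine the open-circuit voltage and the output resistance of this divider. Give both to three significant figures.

V_th = 27.6 V, R_th = 5.07 kΩ

V_th is the open-circuit tap voltage: 31.7 × 38.9/(5.83 + 38.9) = 27.6 V.
With the supply zeroed, R_A and R_B appear in parallel from the tap: R_th = R_A‖R_B = (5.83 × 38.9)/44.73 = 5.07 kΩ.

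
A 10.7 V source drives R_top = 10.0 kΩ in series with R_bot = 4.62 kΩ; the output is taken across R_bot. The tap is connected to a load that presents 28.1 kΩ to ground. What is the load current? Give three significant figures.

R_bot‖R_L = 3.968 kΩ; V_out = 10.7 × 3.968/13.97 = 3.039 V.
I_L = V_out / R_L = 3.039 / 28.1 kΩ = 0.108 mA.

I_L ≈ 0.108 mA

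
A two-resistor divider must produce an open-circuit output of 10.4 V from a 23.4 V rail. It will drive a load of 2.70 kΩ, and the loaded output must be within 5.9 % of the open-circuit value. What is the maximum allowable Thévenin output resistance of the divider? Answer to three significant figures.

R_th ≤ 169 Ω

Loading drop = R_th/(R_th + R_L) ≤ 0.0590, so R_th ≤ R_L · ε/(1−ε) = 2.70 kΩ × 0.0590/0.9410 = 169 Ω.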